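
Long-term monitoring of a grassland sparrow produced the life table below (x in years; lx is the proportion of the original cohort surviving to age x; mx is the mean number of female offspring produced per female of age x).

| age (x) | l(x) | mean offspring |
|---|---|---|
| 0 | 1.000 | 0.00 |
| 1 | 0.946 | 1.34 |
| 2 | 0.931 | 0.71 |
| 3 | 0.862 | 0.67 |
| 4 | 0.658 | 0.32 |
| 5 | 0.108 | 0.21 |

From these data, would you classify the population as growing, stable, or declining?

R0 = Σ lx·mx = 0 + 1.26764 + 0.66101 + 0.57754 + 0.21056 + 0.02268 = 2.73943
R0 > 1, so the population is growing.

growing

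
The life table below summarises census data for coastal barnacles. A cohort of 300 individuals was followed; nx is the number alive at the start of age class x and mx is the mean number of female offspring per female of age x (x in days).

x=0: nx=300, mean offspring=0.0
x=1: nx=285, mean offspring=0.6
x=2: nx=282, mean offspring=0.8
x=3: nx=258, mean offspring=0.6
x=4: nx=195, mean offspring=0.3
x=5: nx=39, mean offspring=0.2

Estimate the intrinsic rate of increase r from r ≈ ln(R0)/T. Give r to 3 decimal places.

lx = nx/n0 = nx/300: 1, 0.95, 0.94, 0.86, 0.65, 0.13
R0 = Σ lx·mx = 0 + 0.57 + 0.752 + 0.516 + 0.195 + 0.026 = 2.059
Σ x·lx·mx = 4.532; T = 4.532/2.059 = 2.20107…
r ≈ ln(R0)/T = ln(2.059)/2.20107… = 0.32812… → 0.328

0.328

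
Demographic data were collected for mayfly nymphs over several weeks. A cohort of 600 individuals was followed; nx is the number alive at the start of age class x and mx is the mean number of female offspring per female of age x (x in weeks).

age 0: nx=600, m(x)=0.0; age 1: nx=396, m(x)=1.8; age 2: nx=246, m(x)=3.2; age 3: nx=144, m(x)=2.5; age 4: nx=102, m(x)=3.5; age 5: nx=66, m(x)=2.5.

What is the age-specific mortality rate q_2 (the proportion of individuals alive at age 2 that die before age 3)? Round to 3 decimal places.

lx = nx/n0 = nx/600: 1, 0.66, 0.41, 0.24, 0.17, 0.11
q_2 = (l_2 − l_3) / l_2 = (0.41 − 0.24) / 0.41
     = 0.17 / 0.41 = 0.414634… → 0.415

0.415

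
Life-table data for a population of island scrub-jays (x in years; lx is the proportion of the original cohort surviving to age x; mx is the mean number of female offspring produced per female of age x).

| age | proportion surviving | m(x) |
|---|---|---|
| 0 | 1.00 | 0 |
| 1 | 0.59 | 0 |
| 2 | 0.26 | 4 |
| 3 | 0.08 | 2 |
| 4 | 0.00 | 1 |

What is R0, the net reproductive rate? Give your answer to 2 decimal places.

1.20

lx·mx by age: 0, 0, 1.04, 0.16, 0
R0 = Σ lx·mx = 1.2 → 1.20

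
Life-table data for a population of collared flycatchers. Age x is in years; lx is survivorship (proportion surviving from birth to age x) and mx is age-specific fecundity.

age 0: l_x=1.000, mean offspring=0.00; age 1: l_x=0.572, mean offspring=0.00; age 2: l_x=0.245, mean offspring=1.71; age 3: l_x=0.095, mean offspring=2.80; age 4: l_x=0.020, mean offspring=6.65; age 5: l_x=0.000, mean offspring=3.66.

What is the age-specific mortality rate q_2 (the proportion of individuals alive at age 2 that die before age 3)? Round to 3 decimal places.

0.612

q_2 = (l_2 − l_3) / l_2 = (0.245 − 0.095) / 0.245
     = 0.15 / 0.245 = 0.612245… → 0.612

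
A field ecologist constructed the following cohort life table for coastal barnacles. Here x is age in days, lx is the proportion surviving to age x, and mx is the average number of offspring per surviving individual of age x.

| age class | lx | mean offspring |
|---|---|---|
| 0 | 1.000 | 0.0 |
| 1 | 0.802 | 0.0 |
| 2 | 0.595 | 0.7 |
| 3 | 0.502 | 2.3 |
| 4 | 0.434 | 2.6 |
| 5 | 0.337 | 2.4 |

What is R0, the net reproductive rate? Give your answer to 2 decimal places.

lx·mx by age: 0, 0, 0.4165, 1.1546, 1.1284, 0.8088
R0 = Σ lx·mx = 3.5083 → 3.51

3.51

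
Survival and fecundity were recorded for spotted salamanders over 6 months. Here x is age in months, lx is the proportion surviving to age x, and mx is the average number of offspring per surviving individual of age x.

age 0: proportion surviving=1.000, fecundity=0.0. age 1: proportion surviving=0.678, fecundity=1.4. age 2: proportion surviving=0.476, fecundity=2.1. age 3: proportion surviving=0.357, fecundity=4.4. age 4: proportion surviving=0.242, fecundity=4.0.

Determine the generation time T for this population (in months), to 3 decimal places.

2.570

lx·mx: 0, 0.9492, 0.9996, 1.5708, 0.968 → R0 = 4.4876
x·lx·mx: 0, 0.9492, 1.9992, 4.7124, 3.872 → Σ = 11.5328
T = 11.5328 / 4.4876 = 2.569926… → 2.570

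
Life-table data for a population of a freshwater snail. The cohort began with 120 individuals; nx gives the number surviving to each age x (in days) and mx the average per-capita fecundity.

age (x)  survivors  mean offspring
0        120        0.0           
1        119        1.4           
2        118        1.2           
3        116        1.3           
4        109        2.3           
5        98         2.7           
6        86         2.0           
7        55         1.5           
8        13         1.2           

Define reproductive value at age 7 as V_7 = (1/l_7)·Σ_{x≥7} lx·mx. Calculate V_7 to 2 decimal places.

lx = nx/n0 = nx/120: 1, 0.99167…, 0.98333…, 0.96667…, 0.90833…, 0.81667…, 0.71667…, 0.45833…, 0.10833…
lx·mx for x ≥ 7: 0.6875…, 0.13… → sum = 0.8175…
V_7 = 0.8175… / l_7 = 0.8175… / 0.458333… = 1.783636… → 1.78

1.78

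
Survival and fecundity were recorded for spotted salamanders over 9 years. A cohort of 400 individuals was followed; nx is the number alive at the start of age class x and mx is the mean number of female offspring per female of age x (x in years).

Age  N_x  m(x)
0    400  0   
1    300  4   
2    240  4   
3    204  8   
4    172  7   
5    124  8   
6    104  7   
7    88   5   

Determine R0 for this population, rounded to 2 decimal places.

17.89

lx = nx/n0 = nx/400: 1, 0.75, 0.6, 0.51, 0.43, 0.31, 0.26, 0.22
lx·mx by age: 0, 3, 2.4, 4.08, 3.01, 2.48, 1.82, 1.1
R0 = Σ lx·mx = 17.89 → 17.89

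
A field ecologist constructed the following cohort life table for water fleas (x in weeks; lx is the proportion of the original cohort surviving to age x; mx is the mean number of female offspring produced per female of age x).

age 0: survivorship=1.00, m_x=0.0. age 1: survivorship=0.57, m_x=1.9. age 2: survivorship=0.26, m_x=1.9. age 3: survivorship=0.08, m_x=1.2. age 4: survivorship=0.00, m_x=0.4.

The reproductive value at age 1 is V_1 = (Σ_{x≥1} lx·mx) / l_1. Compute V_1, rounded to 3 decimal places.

2.935

lx·mx for x ≥ 1: 1.083, 0.494, 0.096, 0 → sum = 1.673
V_1 = 1.673 / l_1 = 1.673 / 0.57 = 2.935088… → 2.935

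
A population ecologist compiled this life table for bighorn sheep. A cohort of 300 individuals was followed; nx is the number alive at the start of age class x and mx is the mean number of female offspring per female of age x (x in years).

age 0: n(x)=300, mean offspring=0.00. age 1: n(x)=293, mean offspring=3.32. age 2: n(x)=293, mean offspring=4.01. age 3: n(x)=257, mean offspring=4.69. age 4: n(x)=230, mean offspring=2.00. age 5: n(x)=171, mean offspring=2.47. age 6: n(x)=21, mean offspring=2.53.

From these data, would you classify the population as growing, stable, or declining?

growing

lx = nx/n0 = nx/300: 1, 0.97667…, 0.97667…, 0.85667…, 0.76667…, 0.57, 0.07
R0 = Σ lx·mx = 0 + 3.242533… + 3.916433… + 4.017767… + 1.533333… + 1.4079 + 0.1771 = 14.295067…
R0 > 1, so the population is growing.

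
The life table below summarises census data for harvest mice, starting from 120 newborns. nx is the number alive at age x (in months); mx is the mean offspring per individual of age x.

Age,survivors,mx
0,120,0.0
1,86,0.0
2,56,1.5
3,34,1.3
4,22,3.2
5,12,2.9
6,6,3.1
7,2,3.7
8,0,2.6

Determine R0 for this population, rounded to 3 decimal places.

lx = nx/n0 = nx/120: 1, 0.71667…, 0.46667…, 0.28333…, 0.18333…, 0.1, 0.05, 0.01667…, 0
lx·mx by age: 0, 0, 0.7…, 0.368333…, 0.586667…, 0.29, 0.155, 0.061667…, 0
R0 = Σ lx·mx = 2.161667… → 2.162

2.162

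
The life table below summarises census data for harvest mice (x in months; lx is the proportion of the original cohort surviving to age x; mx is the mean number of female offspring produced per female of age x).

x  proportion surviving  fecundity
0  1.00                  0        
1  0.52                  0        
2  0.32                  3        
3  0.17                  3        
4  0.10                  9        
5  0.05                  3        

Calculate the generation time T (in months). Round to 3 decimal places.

lx·mx: 0, 0, 0.96, 0.51, 0.9, 0.15 → R0 = 2.52
x·lx·mx: 0, 0, 1.92, 1.53, 3.6, 0.75 → Σ = 7.8
T = 7.8 / 2.52 = 3.095238… → 3.095

3.095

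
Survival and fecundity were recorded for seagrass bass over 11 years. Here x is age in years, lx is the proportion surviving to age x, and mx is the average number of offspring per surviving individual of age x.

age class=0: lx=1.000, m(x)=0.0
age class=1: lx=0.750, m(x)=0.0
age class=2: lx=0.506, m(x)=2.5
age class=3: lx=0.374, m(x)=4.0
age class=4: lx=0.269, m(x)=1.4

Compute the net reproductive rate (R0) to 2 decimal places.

lx·mx by age: 0, 0, 1.265, 1.496, 0.3766
R0 = Σ lx·mx = 3.1376 → 3.14

3.14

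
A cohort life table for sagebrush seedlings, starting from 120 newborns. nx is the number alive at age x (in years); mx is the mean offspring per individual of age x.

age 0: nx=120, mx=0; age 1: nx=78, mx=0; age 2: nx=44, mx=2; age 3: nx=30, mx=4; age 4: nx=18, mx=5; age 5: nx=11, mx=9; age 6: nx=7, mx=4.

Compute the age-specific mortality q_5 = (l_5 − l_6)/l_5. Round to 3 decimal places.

0.364

lx = nx/n0 = nx/120: 1, 0.65, 0.36667…, 0.25, 0.15, 0.09167…, 0.05833…
q_5 = (l_5 − l_6) / l_5 = (0.091667… − 0.058333…) / 0.091667…
     = 0.033333… / 0.091667… = 0.363636… → 0.364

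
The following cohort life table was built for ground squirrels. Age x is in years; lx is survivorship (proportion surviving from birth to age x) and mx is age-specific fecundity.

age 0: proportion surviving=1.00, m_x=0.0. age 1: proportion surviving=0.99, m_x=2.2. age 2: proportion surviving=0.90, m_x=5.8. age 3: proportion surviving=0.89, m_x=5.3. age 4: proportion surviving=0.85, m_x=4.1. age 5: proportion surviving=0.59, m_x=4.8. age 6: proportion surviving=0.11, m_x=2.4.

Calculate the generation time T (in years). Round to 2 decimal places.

3.02

lx·mx: 0, 2.178, 5.22, 4.717, 3.485, 2.832, 0.264 → R0 = 18.696
x·lx·mx: 0, 2.178, 10.44, 14.151, 13.94, 14.16, 1.584 → Σ = 56.453
T = 56.453 / 18.696 = 3.019523… → 3.02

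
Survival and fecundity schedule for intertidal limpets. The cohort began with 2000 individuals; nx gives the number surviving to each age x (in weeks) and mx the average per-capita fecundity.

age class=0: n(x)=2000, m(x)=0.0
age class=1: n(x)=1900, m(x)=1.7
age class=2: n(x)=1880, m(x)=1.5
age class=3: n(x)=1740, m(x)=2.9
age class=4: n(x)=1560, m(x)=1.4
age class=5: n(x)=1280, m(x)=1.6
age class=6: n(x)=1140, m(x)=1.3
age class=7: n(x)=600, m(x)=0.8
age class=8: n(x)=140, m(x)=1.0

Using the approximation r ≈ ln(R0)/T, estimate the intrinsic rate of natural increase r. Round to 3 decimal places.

0.670

lx = nx/n0 = nx/2000: 1, 0.95, 0.94, 0.87, 0.78, 0.64, 0.57, 0.3, 0.07
R0 = Σ lx·mx = 0 + 1.615 + 1.41 + 2.523 + 1.092 + 1.024 + 0.741 + 0.24 + 0.07 = 8.715
Σ x·lx·mx = 28.178; T = 28.178/8.715 = 3.23328…
r ≈ ln(R0)/T = ln(8.715)/3.23328… = 0.66961… → 0.670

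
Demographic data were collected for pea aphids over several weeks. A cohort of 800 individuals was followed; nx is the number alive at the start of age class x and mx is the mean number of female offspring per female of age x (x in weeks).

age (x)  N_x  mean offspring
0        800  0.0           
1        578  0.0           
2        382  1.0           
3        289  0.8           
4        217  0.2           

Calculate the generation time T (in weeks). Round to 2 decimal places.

lx = nx/n0 = nx/800: 1, 0.7225, 0.4775, 0.36125, 0.27125
lx·mx: 0, 0, 0.4775, 0.289, 0.05425 → R0 = 0.82075
x·lx·mx: 0, 0, 0.955, 0.867, 0.217 → Σ = 2.039
T = 2.039 / 0.82075 = 2.484313… → 2.48

2.48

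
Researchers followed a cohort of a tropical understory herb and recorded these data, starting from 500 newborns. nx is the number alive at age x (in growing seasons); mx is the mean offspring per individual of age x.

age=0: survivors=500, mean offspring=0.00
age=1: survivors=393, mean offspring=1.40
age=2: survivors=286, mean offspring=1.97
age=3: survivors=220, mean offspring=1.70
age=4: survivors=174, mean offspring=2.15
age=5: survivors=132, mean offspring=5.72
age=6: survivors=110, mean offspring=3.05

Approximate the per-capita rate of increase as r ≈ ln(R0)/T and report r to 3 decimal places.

lx = nx/n0 = nx/500: 1, 0.786, 0.572, 0.44, 0.348, 0.264, 0.22
R0 = Σ lx·mx = 0 + 1.1004 + 1.12684 + 0.748 + 0.7482 + 1.51008 + 0.671 = 5.90452
Σ x·lx·mx = 20.16728; T = 20.16728/5.90452 = 3.41557…
r ≈ ln(R0)/T = ln(5.90452)/3.41557… = 0.51989… → 0.520

0.520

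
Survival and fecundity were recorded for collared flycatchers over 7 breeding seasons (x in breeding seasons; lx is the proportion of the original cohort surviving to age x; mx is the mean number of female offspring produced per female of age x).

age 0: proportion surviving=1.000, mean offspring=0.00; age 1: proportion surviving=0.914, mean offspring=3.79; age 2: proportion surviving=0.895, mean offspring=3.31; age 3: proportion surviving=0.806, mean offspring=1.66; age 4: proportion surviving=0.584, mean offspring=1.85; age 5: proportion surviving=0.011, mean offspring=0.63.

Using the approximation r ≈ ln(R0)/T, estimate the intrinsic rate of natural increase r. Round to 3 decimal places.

1.087

R0 = Σ lx·mx = 0 + 3.46406 + 2.96245 + 1.33796 + 1.0804 + 0.00693 = 8.8518
Σ x·lx·mx = 17.75909; T = 17.75909/8.8518 = 2.00627…
r ≈ ln(R0)/T = ln(8.8518)/2.00627… = 1.0869… → 1.087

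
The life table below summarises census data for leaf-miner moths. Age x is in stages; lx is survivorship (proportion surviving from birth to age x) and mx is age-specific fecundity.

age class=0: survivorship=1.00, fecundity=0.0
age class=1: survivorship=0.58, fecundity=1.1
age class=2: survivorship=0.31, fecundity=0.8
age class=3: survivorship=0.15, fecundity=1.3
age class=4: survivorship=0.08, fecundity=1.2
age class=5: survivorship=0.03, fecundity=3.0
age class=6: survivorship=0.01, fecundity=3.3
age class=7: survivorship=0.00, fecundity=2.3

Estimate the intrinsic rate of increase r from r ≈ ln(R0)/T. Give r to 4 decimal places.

0.1240

R0 = Σ lx·mx = 0 + 0.638 + 0.248 + 0.195 + 0.096 + 0.09 + 0.033 + 0 = 1.3
Σ x·lx·mx = 2.751; T = 2.751/1.3 = 2.11615…
r ≈ ln(R0)/T = ln(1.3)/2.11615… = 0.123982… → 0.1240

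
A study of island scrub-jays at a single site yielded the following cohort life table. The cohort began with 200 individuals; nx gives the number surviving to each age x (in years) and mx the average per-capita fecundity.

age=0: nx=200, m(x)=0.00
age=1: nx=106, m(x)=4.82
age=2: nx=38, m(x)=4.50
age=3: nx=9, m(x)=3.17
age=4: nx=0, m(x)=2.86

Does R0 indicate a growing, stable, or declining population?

lx = nx/n0 = nx/200: 1, 0.53, 0.19, 0.045, 0
R0 = Σ lx·mx = 0 + 2.5546 + 0.855 + 0.14265 + 0 = 3.55225
R0 > 1, so the population is growing.

growing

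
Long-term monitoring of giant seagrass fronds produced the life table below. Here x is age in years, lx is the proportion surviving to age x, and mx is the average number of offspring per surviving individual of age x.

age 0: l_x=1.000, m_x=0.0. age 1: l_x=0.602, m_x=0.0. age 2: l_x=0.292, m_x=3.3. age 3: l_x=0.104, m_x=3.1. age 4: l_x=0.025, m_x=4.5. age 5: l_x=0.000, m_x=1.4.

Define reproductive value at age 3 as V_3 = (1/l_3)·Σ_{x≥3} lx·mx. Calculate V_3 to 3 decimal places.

4.182

lx·mx for x ≥ 3: 0.3224, 0.1125, 0 → sum = 0.4349
V_3 = 0.4349 / l_3 = 0.4349 / 0.104 = 4.181731… → 4.182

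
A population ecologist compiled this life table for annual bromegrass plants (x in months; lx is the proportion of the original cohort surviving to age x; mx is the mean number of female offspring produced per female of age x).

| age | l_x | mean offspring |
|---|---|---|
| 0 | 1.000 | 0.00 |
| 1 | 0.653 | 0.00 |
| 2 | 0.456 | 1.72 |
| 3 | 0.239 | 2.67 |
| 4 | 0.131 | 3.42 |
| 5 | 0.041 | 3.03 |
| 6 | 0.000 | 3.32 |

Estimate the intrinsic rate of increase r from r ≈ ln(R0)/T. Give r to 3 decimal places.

0.234

R0 = Σ lx·mx = 0 + 0 + 0.78432 + 0.63813 + 0.44802 + 0.12423 + 0 = 1.9947
Σ x·lx·mx = 5.89626; T = 5.89626/1.9947 = 2.95596…
r ≈ ln(R0)/T = ln(1.9947)/2.95596… = 0.23359… → 0.234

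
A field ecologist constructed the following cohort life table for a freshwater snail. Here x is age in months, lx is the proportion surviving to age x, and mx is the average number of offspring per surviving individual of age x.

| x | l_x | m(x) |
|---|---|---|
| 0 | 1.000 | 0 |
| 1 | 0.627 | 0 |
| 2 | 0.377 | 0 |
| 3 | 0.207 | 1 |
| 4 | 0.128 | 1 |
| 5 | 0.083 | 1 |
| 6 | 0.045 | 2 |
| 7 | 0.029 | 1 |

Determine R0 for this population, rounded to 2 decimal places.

lx·mx by age: 0, 0, 0, 0.207, 0.128, 0.083, 0.09, 0.029
R0 = Σ lx·mx = 0.537 → 0.54

0.54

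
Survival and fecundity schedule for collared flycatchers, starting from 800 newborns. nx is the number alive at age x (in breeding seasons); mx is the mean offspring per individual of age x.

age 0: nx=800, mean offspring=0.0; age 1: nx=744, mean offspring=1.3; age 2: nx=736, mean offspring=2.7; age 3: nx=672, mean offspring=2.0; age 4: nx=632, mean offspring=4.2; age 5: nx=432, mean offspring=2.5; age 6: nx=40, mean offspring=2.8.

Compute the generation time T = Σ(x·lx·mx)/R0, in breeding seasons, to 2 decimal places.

lx = nx/n0 = nx/800: 1, 0.93, 0.92, 0.84, 0.79, 0.54, 0.05
lx·mx: 0, 1.209, 2.484, 1.68, 3.318, 1.35, 0.14 → R0 = 10.181
x·lx·mx: 0, 1.209, 4.968, 5.04, 13.272, 6.75, 0.84 → Σ = 32.079
T = 32.079 / 10.181 = 3.150869… → 3.15

3.15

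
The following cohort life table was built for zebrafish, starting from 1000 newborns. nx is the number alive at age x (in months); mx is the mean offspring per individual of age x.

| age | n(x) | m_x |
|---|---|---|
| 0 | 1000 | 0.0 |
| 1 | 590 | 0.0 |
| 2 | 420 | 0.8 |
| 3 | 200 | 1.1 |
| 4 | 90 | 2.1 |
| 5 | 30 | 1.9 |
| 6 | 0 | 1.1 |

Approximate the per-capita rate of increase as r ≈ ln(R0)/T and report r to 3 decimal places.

-0.075

lx = nx/n0 = nx/1000: 1, 0.59, 0.42, 0.2, 0.09, 0.03, 0
R0 = Σ lx·mx = 0 + 0 + 0.336 + 0.22 + 0.189 + 0.057 + 0 = 0.802
Σ x·lx·mx = 2.373; T = 2.373/0.802 = 2.95885…
r ≈ ln(R0)/T = ln(0.802)/2.95885… = -0.07457… → -0.075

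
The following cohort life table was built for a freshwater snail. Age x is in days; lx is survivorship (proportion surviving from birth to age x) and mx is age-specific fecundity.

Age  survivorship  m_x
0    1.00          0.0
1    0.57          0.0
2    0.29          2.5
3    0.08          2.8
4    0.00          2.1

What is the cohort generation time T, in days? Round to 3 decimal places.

2.236

lx·mx: 0, 0, 0.725, 0.224, 0 → R0 = 0.949
x·lx·mx: 0, 0, 1.45, 0.672, 0 → Σ = 2.122
T = 2.122 / 0.949 = 2.236038… → 2.236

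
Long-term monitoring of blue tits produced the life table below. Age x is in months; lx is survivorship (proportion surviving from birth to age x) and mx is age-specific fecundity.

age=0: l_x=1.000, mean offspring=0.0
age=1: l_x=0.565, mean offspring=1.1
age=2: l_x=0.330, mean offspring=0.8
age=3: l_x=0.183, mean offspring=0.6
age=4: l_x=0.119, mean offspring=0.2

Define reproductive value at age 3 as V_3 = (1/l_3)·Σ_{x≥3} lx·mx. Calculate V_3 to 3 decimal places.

0.730

lx·mx for x ≥ 3: 0.1098, 0.0238 → sum = 0.1336
V_3 = 0.1336 / l_3 = 0.1336 / 0.183 = 0.730055… → 0.730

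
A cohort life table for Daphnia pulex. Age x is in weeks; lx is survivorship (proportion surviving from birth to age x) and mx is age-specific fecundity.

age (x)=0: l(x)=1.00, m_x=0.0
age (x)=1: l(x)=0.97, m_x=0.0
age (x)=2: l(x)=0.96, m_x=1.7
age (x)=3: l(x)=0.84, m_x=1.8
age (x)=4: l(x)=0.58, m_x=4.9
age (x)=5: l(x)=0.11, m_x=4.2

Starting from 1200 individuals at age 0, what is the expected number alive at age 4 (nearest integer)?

Expected survivors = N0 · l_4 = 1200 × 0.58 = 696 → 696

696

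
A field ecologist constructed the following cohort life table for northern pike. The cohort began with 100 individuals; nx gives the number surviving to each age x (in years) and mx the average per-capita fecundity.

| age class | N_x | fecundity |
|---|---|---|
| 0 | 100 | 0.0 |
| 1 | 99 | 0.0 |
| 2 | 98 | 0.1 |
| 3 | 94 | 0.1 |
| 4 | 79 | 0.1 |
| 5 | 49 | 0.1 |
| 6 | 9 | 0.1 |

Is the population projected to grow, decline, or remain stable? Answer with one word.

declining

lx = nx/n0 = nx/100: 1, 0.99, 0.98, 0.94, 0.79, 0.49, 0.09
R0 = Σ lx·mx = 0 + 0 + 0.098 + 0.094 + 0.079 + 0.049 + 0.009 = 0.329
R0 < 1, so the population is declining.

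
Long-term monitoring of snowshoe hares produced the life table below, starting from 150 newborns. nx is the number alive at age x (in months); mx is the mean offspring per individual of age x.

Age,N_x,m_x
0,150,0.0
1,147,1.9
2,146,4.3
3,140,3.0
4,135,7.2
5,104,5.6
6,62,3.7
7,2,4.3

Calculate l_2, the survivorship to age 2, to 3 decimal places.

l_2 = n_2/n_0 = 146/150 = 0.973333… → 0.973

0.973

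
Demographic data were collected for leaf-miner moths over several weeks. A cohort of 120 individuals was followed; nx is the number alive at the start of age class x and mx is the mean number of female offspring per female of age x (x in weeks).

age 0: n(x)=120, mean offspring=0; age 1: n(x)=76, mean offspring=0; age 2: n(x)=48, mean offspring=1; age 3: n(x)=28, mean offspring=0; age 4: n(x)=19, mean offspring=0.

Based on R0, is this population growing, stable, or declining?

lx = nx/n0 = nx/120: 1, 0.63333…, 0.4, 0.23333…, 0.15833…
R0 = Σ lx·mx = 0 + 0 + 0.4 + 0 + 0 = 0.4…
R0 < 1, so the population is declining.

declining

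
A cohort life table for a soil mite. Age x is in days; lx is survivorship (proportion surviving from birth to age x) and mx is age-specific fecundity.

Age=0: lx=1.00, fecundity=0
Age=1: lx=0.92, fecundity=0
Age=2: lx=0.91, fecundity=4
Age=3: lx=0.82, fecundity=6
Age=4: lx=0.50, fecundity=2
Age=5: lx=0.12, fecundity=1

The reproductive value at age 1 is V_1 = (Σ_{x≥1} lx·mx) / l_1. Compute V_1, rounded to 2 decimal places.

lx·mx for x ≥ 1: 0, 3.64, 4.92, 1, 0.12 → sum = 9.68
V_1 = 9.68 / l_1 = 9.68 / 0.92 = 10.521739… → 10.52

10.52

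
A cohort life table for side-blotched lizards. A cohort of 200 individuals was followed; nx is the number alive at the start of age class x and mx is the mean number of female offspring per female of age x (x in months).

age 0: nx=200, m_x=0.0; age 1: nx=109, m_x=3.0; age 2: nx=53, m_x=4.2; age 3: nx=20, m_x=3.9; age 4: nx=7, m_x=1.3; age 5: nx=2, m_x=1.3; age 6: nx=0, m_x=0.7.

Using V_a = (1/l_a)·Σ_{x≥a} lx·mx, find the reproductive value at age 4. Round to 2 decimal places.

1.67

lx = nx/n0 = nx/200: 1, 0.545, 0.265, 0.1, 0.035, 0.01, 0
lx·mx for x ≥ 4: 0.0455, 0.013, 0 → sum = 0.0585
V_4 = 0.0585 / l_4 = 0.0585 / 0.035 = 1.671429… → 1.67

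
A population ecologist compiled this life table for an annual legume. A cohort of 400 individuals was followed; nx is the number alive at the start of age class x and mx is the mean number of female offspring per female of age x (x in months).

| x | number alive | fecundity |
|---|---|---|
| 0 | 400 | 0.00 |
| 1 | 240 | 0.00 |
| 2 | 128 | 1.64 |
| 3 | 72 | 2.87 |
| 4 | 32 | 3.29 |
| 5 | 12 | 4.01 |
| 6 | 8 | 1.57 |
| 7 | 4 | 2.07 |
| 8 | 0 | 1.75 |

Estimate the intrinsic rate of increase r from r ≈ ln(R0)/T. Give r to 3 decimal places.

0.126

lx = nx/n0 = nx/400: 1, 0.6, 0.32, 0.18, 0.08, 0.03, 0.02, 0.01, 0
R0 = Σ lx·mx = 0 + 0 + 0.5248 + 0.5166 + 0.2632 + 0.1203 + 0.0314 + 0.0207 + 0 = 1.477
Σ x·lx·mx = 4.587; T = 4.587/1.477 = 3.10562…
r ≈ ln(R0)/T = ln(1.477)/3.10562… = 0.12558… → 0.126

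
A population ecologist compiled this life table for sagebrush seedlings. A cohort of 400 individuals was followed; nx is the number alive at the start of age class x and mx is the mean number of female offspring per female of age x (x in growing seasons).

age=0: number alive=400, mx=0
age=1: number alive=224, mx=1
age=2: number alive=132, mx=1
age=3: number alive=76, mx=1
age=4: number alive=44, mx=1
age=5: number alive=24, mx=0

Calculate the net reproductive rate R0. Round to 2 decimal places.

lx = nx/n0 = nx/400: 1, 0.56, 0.33, 0.19, 0.11, 0.06
lx·mx by age: 0, 0.56, 0.33, 0.19, 0.11, 0
R0 = Σ lx·mx = 1.19 → 1.19

1.19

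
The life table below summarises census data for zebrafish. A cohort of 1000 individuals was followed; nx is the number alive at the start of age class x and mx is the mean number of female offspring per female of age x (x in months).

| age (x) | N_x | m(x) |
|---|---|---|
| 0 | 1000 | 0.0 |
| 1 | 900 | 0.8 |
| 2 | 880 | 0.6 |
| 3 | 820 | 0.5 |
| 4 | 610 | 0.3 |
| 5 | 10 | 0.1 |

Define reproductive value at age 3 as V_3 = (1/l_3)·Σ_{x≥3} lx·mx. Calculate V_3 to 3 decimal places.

lx = nx/n0 = nx/1000: 1, 0.9, 0.88, 0.82, 0.61, 0.01
lx·mx for x ≥ 3: 0.41, 0.183, 0.001 → sum = 0.594
V_3 = 0.594 / l_3 = 0.594 / 0.82 = 0.72439… → 0.724

0.724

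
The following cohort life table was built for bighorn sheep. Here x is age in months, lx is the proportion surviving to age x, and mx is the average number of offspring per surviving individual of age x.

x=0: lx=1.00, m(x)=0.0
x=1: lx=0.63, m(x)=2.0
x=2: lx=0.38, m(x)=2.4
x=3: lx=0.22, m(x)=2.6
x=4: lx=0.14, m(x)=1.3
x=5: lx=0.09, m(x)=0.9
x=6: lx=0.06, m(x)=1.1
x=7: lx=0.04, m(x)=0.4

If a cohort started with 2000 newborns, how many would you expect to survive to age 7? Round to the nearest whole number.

Expected survivors = N0 · l_7 = 2000 × 0.04 = 80 → 80

80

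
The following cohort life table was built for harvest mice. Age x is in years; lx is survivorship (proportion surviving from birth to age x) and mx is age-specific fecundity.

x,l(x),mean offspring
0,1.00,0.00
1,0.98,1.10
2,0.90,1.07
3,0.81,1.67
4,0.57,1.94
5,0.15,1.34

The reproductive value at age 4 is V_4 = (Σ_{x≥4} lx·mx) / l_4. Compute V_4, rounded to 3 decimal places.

2.293

lx·mx for x ≥ 4: 1.1058, 0.201 → sum = 1.3068
V_4 = 1.3068 / l_4 = 1.3068 / 0.57 = 2.292632… → 2.293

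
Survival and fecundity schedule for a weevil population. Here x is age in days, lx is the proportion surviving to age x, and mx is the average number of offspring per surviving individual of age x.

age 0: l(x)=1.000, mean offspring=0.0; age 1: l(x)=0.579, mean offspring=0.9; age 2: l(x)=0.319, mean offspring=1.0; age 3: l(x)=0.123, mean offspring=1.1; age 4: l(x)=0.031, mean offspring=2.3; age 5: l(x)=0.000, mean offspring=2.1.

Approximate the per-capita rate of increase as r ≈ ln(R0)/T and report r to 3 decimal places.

R0 = Σ lx·mx = 0 + 0.5211 + 0.319 + 0.1353 + 0.0713 + 0 = 1.0467
Σ x·lx·mx = 1.8502; T = 1.8502/1.0467 = 1.76765…
r ≈ ln(R0)/T = ln(1.0467)/1.76765… = 0.02582… → 0.026

0.026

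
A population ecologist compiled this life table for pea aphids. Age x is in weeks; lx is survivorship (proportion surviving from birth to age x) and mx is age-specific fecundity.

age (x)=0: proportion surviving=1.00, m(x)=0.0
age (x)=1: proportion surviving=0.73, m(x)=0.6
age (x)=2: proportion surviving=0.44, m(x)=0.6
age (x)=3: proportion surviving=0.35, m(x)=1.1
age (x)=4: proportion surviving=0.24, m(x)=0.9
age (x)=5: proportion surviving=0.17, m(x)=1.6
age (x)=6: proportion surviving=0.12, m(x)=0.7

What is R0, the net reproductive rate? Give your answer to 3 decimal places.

1.659

lx·mx by age: 0, 0.438, 0.264, 0.385, 0.216, 0.272, 0.084
R0 = Σ lx·mx = 1.659 → 1.659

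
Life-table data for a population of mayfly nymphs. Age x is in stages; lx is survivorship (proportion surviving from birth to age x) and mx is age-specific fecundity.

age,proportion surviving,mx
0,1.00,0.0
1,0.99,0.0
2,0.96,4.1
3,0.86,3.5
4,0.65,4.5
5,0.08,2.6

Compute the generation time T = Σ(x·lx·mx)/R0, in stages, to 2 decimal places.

lx·mx: 0, 0, 3.936, 3.01, 2.925, 0.208 → R0 = 10.079
x·lx·mx: 0, 0, 7.872, 9.03, 11.7, 1.04 → Σ = 29.642
T = 29.642 / 10.079 = 2.940966… → 2.94

2.94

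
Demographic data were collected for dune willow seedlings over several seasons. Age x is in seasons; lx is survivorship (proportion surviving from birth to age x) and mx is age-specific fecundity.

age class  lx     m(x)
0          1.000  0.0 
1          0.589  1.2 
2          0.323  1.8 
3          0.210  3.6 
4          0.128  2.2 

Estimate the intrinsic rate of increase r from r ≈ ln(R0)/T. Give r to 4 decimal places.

R0 = Σ lx·mx = 0 + 0.7068 + 0.5814 + 0.756 + 0.2816 = 2.3258
Σ x·lx·mx = 5.264; T = 5.264/2.3258 = 2.26331…
r ≈ ln(R0)/T = ln(2.3258)/2.26331… = 0.372934… → 0.3729

0.3729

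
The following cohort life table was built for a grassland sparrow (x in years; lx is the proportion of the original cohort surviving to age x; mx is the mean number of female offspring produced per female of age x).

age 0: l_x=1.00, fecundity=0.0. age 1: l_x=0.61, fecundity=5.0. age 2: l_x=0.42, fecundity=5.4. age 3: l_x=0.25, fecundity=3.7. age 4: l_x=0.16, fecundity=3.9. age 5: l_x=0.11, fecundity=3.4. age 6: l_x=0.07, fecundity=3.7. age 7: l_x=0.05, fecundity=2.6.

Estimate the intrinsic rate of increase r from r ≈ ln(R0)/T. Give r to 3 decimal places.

R0 = Σ lx·mx = 0 + 3.05 + 2.268 + 0.925 + 0.624 + 0.374 + 0.259 + 0.13 = 7.63
Σ x·lx·mx = 17.191; T = 17.191/7.63 = 2.25308…
r ≈ ln(R0)/T = ln(7.63)/2.25308… = 0.90192… → 0.902

0.902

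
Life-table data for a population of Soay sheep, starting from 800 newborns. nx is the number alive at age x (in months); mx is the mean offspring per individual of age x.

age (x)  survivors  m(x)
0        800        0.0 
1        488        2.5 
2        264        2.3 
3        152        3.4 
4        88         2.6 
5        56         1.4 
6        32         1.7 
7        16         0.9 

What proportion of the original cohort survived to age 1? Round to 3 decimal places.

l_1 = n_1/n_0 = 488/800 = 0.61 → 0.610

0.610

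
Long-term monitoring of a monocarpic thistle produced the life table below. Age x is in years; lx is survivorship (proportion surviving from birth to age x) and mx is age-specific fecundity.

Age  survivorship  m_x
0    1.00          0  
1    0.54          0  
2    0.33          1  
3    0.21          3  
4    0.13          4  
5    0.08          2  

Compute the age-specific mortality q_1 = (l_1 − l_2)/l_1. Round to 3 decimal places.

0.389

q_1 = (l_1 − l_2) / l_1 = (0.54 − 0.33) / 0.54
     = 0.21 / 0.54 = 0.388889… → 0.389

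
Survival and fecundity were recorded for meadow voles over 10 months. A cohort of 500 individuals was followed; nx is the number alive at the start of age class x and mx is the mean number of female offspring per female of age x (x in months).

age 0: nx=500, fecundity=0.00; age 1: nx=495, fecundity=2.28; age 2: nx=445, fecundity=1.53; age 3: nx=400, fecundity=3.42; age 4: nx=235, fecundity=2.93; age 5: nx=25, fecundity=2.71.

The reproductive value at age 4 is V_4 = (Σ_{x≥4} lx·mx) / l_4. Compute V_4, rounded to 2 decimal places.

3.22

lx = nx/n0 = nx/500: 1, 0.99, 0.89, 0.8, 0.47, 0.05
lx·mx for x ≥ 4: 1.3771, 0.1355 → sum = 1.5126
V_4 = 1.5126 / l_4 = 1.5126 / 0.47 = 3.218298… → 3.22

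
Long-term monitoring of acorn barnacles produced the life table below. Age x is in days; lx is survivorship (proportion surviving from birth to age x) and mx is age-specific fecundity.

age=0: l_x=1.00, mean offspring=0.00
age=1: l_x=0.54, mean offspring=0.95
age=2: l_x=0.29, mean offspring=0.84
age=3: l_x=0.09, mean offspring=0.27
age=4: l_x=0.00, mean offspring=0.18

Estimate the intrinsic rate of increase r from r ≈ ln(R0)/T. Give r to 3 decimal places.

R0 = Σ lx·mx = 0 + 0.513 + 0.2436 + 0.0243 + 0 = 0.7809
Σ x·lx·mx = 1.0731; T = 1.0731/0.7809 = 1.37418…
r ≈ ln(R0)/T = ln(0.7809)/1.37418… = -0.17997… → -0.180

-0.180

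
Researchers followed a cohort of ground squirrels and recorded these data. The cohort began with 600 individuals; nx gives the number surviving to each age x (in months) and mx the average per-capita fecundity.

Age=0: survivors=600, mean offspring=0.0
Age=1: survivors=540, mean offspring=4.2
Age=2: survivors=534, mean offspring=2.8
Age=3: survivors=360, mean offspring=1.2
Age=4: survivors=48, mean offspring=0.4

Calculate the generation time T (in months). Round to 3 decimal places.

1.573

lx = nx/n0 = nx/600: 1, 0.9, 0.89, 0.6, 0.08
lx·mx: 0, 3.78, 2.492, 0.72, 0.032 → R0 = 7.024
x·lx·mx: 0, 3.78, 4.984, 2.16, 0.128 → Σ = 11.052
T = 11.052 / 7.024 = 1.573462… → 1.573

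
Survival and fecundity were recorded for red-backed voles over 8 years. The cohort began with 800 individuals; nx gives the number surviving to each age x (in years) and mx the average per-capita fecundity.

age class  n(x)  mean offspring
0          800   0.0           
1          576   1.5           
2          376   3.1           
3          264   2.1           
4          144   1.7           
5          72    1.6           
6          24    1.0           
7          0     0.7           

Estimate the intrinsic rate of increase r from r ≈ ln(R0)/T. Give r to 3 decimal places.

0.593

lx = nx/n0 = nx/800: 1, 0.72, 0.47, 0.33, 0.18, 0.09, 0.03, 0
R0 = Σ lx·mx = 0 + 1.08 + 1.457 + 0.693 + 0.306 + 0.144 + 0.03 + 0 = 3.71
Σ x·lx·mx = 8.197; T = 8.197/3.71 = 2.20943…
r ≈ ln(R0)/T = ln(3.71)/2.20943… = 0.59338… → 0.593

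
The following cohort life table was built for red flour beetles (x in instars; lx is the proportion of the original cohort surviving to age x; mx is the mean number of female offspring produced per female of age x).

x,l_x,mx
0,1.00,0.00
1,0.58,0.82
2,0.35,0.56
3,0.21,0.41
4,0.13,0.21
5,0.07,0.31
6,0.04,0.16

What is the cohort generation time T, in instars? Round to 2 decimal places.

1.70

lx·mx: 0, 0.4756, 0.196, 0.0861, 0.0273, 0.0217, 0.0064 → R0 = 0.8131
x·lx·mx: 0, 0.4756, 0.392, 0.2583, 0.1092, 0.1085, 0.0384 → Σ = 1.382
T = 1.382 / 0.8131 = 1.699668… → 1.70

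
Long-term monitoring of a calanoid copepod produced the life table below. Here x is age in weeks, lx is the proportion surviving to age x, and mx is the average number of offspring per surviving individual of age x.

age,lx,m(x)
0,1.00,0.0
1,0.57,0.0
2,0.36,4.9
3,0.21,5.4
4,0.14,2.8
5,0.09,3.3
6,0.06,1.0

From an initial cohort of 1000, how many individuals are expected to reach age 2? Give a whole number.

Expected survivors = N0 · l_2 = 1000 × 0.36 = 360 → 360

360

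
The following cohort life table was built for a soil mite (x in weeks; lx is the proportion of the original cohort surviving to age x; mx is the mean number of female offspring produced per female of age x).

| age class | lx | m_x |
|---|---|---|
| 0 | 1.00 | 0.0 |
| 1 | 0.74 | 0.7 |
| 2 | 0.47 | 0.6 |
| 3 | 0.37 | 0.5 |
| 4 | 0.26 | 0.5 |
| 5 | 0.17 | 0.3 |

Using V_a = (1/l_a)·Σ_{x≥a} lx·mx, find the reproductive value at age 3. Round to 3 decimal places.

lx·mx for x ≥ 3: 0.185, 0.13, 0.051 → sum = 0.366
V_3 = 0.366 / l_3 = 0.366 / 0.37 = 0.989189… → 0.989

0.989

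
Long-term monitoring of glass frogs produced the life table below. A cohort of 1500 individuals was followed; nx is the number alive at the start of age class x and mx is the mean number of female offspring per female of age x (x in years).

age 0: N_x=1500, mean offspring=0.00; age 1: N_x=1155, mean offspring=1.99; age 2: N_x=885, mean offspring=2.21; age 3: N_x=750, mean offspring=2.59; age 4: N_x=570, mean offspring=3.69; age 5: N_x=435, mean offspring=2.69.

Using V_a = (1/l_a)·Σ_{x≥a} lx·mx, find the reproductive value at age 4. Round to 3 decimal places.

lx = nx/n0 = nx/1500: 1, 0.77, 0.59, 0.5, 0.38, 0.29
lx·mx for x ≥ 4: 1.4022, 0.7801 → sum = 2.1823
V_4 = 2.1823 / l_4 = 2.1823 / 0.38 = 5.742895… → 5.743

5.743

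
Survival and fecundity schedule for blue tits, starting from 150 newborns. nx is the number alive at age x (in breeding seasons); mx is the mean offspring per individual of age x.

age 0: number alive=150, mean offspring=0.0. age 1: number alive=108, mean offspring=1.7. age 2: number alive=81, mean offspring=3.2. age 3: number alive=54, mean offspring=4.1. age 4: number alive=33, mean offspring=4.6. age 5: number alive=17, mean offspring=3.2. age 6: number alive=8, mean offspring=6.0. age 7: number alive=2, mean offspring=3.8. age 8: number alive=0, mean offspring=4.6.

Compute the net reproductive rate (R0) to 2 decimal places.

lx = nx/n0 = nx/150: 1, 0.72, 0.54, 0.36, 0.22, 0.11333…, 0.05333…, 0.01333…, 0
lx·mx by age: 0, 1.224, 1.728, 1.476, 1.012, 0.362667…, 0.32…, 0.050667…, 0
R0 = Σ lx·mx = 6.173333… → 6.17

6.17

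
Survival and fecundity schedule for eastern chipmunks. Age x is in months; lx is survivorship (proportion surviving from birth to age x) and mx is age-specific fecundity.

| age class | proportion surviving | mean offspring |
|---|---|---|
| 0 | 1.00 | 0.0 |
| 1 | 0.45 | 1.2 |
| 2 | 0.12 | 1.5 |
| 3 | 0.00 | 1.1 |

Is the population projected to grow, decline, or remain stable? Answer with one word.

declining

R0 = Σ lx·mx = 0 + 0.54 + 0.18 + 0 = 0.72
R0 < 1, so the population is declining.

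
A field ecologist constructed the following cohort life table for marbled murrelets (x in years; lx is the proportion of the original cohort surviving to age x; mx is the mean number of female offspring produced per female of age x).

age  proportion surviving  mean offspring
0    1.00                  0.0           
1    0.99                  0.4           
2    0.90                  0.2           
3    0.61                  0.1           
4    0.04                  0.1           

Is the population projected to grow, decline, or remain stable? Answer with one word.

declining

R0 = Σ lx·mx = 0 + 0.396 + 0.18 + 0.061 + 0.004 = 0.641
R0 < 1, so the population is declining.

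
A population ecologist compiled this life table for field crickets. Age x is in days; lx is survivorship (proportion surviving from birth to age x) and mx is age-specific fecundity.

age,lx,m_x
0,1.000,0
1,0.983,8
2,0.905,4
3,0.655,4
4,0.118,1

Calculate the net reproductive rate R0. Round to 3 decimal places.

lx·mx by age: 0, 7.864, 3.62, 2.62, 0.118
R0 = Σ lx·mx = 14.222 → 14.222

14.222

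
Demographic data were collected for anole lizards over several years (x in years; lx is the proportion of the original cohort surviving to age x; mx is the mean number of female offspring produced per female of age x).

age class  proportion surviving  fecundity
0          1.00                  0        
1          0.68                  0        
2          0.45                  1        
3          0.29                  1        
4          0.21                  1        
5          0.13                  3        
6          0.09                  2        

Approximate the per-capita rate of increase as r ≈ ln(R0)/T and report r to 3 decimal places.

R0 = Σ lx·mx = 0 + 0 + 0.45 + 0.29 + 0.21 + 0.39 + 0.18 = 1.52
Σ x·lx·mx = 5.64; T = 5.64/1.52 = 3.71053…
r ≈ ln(R0)/T = ln(1.52)/3.71053… = 0.11284… → 0.113

0.113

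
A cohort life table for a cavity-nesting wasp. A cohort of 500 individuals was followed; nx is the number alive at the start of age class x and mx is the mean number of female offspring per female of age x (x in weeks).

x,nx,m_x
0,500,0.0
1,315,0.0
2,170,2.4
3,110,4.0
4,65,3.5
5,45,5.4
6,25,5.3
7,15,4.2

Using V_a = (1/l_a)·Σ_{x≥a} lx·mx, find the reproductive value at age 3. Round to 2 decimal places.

10.05

lx = nx/n0 = nx/500: 1, 0.63, 0.34, 0.22, 0.13, 0.09, 0.05, 0.03
lx·mx for x ≥ 3: 0.88, 0.455, 0.486, 0.265, 0.126 → sum = 2.212
V_3 = 2.212 / l_3 = 2.212 / 0.22 = 10.054545… → 10.05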